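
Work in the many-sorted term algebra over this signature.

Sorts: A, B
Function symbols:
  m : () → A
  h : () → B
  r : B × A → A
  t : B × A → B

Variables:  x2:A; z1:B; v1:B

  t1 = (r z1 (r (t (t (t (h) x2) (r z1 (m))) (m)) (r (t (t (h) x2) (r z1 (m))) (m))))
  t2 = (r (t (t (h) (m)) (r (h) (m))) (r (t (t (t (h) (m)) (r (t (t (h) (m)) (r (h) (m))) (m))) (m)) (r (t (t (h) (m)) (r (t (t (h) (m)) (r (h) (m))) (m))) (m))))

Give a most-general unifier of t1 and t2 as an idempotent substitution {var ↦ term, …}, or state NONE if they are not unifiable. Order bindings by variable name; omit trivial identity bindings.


{x2 ↦ (m), z1 ↦ (t (t (h) (m)) (r (h) (m)))}


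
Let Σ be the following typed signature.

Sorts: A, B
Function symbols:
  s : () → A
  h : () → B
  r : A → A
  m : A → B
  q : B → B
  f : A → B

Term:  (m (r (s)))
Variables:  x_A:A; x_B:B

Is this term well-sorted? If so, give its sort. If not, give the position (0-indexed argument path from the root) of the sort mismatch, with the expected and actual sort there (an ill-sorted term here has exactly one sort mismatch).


well-sorted; sort = B

    (s) : A
  (r (s)) : A
(m (r (s))) : B


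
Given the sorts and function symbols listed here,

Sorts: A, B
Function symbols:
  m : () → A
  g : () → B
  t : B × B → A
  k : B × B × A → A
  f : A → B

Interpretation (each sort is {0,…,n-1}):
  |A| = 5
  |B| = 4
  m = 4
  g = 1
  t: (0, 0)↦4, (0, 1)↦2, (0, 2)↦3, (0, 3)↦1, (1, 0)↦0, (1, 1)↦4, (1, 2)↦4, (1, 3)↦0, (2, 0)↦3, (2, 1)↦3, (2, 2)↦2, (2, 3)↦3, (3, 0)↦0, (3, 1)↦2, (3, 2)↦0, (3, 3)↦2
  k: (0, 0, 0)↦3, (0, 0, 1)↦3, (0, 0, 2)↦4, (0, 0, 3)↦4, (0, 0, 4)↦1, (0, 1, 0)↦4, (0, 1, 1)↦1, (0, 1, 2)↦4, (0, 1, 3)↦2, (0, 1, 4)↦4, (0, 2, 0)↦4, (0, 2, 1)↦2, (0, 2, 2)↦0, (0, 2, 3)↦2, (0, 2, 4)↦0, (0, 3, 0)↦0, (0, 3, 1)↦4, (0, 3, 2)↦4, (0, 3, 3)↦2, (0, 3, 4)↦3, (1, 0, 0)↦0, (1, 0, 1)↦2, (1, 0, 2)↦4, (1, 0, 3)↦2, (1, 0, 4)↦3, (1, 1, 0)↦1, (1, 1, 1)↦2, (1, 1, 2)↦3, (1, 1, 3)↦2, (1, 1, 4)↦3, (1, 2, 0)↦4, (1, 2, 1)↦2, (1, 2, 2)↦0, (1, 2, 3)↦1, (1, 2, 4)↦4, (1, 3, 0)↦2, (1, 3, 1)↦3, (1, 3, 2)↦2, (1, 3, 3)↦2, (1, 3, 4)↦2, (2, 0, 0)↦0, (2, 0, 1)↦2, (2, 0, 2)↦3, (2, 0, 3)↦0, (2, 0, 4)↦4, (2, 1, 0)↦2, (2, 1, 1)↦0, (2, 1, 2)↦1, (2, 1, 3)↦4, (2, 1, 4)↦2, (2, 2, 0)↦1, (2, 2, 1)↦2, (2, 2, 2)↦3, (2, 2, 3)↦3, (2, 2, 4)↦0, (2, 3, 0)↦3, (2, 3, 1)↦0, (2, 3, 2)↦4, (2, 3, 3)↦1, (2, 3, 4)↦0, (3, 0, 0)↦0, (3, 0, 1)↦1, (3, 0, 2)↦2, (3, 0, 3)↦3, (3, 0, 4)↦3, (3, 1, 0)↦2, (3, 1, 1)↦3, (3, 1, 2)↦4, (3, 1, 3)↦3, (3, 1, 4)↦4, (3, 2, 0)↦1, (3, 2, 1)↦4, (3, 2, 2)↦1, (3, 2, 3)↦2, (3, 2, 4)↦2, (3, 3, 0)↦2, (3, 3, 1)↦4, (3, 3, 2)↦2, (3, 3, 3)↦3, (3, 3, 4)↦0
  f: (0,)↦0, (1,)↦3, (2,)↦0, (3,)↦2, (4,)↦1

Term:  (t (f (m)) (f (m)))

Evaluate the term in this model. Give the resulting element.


  m = 4
  (f (m)) = f(4,) = 1
  m = 4
  (f (m)) = f(4,) = 1
  (t (f (m)) (f (m))) = t(1, 1) = 4

value = 4


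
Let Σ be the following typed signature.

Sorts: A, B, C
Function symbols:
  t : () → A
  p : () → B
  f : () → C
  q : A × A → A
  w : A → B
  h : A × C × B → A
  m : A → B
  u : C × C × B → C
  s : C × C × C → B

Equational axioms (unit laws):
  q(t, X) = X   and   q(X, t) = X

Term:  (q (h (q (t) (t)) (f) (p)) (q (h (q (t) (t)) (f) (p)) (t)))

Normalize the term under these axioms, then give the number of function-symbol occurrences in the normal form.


1. (q (h (q (t) (t)) (f) (p)) (q (h (q (t) (t)) (f) (p)) (t)))  →  (q (h (t) (f) (p)) (q (h (q (t) (t)) (f) (p)) (t)))
2. (q (h (t) (f) (p)) (q (h (q (t) (t)) (f) (p)) (t)))  →  (q (h (t) (f) (p)) (h (q (t) (t)) (f) (p)))
3. (q (h (t) (f) (p)) (h (q (t) (t)) (f) (p)))  →  (q (h (t) (f) (p)) (h (t) (f) (p)))
normal form: (q (h (t) (f) (p)) (h (t) (f) (p)))

size = 9


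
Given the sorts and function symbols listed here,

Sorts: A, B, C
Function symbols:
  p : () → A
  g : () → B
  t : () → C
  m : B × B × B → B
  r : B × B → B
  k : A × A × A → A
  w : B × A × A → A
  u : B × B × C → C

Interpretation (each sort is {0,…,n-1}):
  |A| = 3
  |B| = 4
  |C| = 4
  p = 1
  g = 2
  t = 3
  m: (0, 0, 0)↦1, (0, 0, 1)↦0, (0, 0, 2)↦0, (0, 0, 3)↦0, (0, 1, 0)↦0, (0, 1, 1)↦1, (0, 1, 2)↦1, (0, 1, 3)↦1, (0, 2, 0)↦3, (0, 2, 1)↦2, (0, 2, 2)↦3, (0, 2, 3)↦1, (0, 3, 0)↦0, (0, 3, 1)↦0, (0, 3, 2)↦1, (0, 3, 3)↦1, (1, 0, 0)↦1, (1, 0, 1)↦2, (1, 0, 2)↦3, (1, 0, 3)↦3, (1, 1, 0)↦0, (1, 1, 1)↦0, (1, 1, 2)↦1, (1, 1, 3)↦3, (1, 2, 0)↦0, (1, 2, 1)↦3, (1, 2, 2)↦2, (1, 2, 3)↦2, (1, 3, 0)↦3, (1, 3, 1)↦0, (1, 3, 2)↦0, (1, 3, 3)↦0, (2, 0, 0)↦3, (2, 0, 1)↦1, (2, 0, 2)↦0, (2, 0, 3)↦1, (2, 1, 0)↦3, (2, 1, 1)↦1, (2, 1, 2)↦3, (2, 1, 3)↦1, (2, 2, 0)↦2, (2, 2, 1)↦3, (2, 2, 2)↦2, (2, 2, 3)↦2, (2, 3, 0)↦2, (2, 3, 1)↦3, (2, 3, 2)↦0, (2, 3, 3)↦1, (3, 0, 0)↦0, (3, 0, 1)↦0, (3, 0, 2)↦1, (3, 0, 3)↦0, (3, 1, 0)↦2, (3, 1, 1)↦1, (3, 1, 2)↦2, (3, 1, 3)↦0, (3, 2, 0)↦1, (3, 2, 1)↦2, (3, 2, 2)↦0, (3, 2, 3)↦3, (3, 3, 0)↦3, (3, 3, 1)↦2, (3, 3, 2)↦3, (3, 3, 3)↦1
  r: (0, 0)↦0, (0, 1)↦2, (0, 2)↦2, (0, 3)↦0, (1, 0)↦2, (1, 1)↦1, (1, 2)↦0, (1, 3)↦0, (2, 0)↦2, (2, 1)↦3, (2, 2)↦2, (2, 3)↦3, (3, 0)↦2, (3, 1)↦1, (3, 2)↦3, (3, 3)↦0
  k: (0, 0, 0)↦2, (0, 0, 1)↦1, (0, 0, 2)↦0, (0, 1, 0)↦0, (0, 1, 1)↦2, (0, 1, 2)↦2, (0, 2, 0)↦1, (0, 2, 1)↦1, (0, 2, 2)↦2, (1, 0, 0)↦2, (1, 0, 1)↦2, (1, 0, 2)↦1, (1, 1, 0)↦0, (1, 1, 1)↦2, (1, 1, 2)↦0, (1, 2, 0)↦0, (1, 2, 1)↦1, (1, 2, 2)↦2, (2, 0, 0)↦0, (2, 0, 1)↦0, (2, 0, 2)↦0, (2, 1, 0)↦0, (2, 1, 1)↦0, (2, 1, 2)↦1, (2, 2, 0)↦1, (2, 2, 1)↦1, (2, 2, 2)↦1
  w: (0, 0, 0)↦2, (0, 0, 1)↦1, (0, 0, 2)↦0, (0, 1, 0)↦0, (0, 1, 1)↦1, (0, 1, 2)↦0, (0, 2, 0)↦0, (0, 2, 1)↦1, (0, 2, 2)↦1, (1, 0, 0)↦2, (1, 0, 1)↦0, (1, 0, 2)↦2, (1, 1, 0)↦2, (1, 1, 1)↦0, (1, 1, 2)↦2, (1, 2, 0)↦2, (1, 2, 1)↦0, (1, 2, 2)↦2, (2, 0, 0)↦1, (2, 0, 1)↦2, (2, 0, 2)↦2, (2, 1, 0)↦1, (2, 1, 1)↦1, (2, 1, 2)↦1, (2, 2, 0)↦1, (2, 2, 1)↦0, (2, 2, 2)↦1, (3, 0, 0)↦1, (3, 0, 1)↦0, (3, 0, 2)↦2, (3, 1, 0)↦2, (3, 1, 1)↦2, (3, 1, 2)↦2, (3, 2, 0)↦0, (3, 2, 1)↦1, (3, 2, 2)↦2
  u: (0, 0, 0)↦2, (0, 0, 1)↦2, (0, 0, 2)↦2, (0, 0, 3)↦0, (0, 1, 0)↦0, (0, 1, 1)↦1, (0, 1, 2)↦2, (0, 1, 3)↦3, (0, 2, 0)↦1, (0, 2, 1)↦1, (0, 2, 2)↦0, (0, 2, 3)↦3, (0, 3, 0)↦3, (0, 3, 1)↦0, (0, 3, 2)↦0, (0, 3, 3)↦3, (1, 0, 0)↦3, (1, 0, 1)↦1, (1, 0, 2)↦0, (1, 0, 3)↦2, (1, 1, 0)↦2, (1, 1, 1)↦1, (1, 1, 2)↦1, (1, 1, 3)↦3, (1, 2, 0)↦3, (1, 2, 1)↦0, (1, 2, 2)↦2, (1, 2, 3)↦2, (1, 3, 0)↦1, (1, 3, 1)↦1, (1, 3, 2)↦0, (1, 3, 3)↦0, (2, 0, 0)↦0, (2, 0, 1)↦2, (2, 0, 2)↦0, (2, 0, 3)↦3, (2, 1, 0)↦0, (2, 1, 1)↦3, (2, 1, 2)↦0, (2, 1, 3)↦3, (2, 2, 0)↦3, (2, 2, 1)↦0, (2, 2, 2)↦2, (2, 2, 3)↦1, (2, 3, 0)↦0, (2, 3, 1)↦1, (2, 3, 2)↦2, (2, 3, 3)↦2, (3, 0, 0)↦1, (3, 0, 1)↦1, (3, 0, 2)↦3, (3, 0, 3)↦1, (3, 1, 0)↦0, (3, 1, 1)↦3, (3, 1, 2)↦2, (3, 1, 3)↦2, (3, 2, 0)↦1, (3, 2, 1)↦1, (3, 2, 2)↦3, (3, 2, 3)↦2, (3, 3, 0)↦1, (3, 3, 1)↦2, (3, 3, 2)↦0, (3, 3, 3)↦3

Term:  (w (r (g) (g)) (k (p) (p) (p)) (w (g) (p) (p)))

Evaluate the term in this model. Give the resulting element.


  g = 2
  g = 2
  (r (g) (g)) = r(2, 2) = 2
  p = 1
  p = 1
  p = 1
  (k (p) (p) (p)) = k(1, 1, 1) = 2
  g = 2
  p = 1
  p = 1
  (w (g) (p) (p)) = w(2, 1, 1) = 1
  (w (r (g) (g)) (k (p) (p) (p)) (w (g) (p) (p))) = w(2, 2, 1) = 0

value = 0


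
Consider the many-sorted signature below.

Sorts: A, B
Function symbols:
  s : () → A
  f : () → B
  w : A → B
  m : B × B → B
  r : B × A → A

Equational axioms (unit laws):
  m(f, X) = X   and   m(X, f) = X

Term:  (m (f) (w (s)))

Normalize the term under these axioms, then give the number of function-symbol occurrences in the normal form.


1. (m (f) (w (s)))  →  (w (s))
normal form: (w (s))

size = 2


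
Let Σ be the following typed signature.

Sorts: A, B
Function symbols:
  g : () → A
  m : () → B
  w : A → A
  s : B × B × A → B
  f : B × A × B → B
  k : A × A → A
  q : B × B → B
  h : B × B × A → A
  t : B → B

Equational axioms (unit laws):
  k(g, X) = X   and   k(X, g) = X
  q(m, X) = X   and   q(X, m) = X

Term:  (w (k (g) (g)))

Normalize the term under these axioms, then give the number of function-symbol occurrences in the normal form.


1. (w (k (g) (g)))  →  (w (g))
normal form: (w (g))

size = 2


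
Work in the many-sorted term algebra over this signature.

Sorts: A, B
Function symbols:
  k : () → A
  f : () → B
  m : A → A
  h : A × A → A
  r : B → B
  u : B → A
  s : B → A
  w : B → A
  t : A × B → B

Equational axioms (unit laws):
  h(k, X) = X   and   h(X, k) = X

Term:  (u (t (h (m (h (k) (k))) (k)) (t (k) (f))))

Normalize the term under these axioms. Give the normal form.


normal form = (u (t (m (k)) (t (k) (f))))

1. (u (t (h (m (h (k) (k))) (k)) (t (k) (f))))  →  (u (t (m (h (k) (k))) (t (k) (f))))
2. (u (t (m (h (k) (k))) (t (k) (f))))  →  (u (t (m (k)) (t (k) (f))))


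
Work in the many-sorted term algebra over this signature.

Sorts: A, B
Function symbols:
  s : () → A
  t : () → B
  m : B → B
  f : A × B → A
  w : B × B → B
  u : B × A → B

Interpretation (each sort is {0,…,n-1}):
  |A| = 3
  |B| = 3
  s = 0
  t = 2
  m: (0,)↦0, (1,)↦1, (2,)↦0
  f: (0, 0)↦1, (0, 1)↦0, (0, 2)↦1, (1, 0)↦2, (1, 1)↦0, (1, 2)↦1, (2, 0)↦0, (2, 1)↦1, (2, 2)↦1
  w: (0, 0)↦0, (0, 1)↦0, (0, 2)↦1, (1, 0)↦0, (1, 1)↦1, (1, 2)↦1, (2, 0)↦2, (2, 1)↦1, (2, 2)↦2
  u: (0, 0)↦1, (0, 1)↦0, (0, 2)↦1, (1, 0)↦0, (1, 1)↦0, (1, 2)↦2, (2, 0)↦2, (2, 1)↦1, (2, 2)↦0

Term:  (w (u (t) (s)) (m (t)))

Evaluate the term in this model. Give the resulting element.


value = 2

  t = 2
  s = 0
  (u (t) (s)) = u(2, 0) = 2
  t = 2
  (m (t)) = m(2,) = 0
  (w (u (t) (s)) (m (t))) = w(2, 0) = 2


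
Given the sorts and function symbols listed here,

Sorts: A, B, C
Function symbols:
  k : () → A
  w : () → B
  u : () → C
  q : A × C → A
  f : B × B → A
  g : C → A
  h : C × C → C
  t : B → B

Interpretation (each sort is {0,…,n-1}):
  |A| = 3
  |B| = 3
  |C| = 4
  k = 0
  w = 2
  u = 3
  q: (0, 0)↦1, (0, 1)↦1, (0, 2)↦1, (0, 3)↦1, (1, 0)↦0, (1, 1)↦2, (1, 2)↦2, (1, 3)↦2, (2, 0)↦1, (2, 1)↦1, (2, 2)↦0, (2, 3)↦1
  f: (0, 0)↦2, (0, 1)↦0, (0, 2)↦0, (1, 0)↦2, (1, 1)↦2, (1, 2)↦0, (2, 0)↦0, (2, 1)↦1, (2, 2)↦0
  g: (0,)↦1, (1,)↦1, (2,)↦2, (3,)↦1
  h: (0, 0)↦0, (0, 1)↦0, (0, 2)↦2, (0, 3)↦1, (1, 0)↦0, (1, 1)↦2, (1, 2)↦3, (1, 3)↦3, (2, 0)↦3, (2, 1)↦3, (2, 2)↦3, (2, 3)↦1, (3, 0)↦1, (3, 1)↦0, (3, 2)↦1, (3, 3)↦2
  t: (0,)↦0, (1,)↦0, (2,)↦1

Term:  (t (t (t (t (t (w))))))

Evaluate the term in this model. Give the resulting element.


value = 0

  w = 2
  (t (w)) = t(2,) = 1
  (t (t (w))) = t(1,) = 0
  (t (t (t (w)))) = t(0,) = 0
  (t (t (t (t (w))))) = t(0,) = 0
  (t (t (t (t (t (w)))))) = t(0,) = 0


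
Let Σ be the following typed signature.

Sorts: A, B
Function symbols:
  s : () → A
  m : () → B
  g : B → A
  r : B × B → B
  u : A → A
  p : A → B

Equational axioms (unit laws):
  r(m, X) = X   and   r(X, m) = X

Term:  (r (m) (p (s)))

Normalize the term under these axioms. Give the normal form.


1. (r (m) (p (s)))  →  (p (s))

normal form = (p (s))


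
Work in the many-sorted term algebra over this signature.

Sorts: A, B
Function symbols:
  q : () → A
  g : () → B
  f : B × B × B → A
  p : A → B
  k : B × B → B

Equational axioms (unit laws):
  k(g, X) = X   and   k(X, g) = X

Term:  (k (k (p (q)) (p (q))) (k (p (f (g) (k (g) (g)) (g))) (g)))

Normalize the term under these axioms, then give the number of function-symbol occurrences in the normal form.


size = 11

1. (k (k (p (q)) (p (q))) (k (p (f (g) (k (g) (g)) (g))) (g)))  →  (k (k (p (q)) (p (q))) (p (f (g) (k (g) (g)) (g))))
2. (k (k (p (q)) (p (q))) (p (f (g) (k (g) (g)) (g))))  →  (k (k (p (q)) (p (q))) (p (f (g) (g) (g))))
normal form: (k (k (p (q)) (p (q))) (p (f (g) (g) (g))))


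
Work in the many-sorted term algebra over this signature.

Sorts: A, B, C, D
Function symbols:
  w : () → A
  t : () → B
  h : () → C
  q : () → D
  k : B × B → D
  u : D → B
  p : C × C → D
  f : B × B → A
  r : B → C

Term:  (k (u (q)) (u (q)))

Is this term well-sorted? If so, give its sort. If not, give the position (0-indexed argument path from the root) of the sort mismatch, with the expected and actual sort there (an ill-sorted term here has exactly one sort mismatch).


    (q) : D
  (u (q)) : B
    (q) : D
  (u (q)) : B
(k (u (q)) (u (q))) : D

well-sorted; sort = D


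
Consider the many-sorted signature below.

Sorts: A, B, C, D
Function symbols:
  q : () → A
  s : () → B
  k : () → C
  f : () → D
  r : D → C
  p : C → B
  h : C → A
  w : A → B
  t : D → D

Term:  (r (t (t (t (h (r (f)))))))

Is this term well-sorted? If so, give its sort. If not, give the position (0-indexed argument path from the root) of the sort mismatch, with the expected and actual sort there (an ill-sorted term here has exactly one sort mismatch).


ill-sorted at position [0, 0, 0, 0]: expected D, got A

            (f) : D
          (r (f)) : C
        (h (r (f))) : A
      (t (h (r (f)))) : ✗ arg 0 at [0, 0, 0, 0] has sort A, expected D


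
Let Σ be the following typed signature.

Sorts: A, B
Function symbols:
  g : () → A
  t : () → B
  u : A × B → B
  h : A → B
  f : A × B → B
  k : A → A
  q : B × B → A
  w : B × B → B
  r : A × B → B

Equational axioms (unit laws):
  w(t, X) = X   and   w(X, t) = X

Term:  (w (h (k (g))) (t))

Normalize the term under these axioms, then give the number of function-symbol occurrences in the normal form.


1. (w (h (k (g))) (t))  →  (h (k (g)))
normal form: (h (k (g)))

size = 3


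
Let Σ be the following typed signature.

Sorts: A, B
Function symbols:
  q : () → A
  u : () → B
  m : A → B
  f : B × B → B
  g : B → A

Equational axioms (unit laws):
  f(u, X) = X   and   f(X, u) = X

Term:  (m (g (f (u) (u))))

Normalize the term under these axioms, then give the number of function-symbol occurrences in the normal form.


1. (m (g (f (u) (u))))  →  (m (g (u)))
normal form: (m (g (u)))

size = 3


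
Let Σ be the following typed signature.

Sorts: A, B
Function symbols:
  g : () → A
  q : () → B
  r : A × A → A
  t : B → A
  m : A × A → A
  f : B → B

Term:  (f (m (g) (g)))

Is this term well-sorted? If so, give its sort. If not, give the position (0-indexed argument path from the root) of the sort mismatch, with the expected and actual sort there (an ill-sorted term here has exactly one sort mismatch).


ill-sorted at position [0]: expected B, got A

    (g) : A
    (g) : A
  (m (g) (g)) : A
(f (m (g) (g))) : ✗ arg 0 at [0] has sort A, expected B


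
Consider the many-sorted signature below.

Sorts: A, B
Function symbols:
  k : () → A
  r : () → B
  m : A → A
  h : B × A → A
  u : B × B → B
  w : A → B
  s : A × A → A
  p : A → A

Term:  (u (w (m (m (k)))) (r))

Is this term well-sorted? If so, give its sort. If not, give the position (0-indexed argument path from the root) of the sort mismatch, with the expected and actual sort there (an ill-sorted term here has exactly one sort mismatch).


well-sorted; sort = B

        (k) : A
      (m (k)) : A
    (m (m (k))) : A
  (w (m (m (k)))) : B
  (r) : B
(u (w (m (m (k)))) (r)) : B


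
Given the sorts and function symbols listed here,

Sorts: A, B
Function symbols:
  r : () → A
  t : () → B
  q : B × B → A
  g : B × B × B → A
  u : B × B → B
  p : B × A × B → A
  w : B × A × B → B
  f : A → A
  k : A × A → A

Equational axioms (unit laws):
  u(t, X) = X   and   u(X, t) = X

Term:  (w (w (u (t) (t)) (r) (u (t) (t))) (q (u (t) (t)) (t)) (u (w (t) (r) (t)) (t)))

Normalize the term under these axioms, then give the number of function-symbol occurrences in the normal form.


size = 12

1. (w (w (u (t) (t)) (r) (u (t) (t))) (q (u (t) (t)) (t)) (u (w (t) (r) (t)) (t)))  →  (w (w (t) (r) (u (t) (t))) (q (u (t) (t)) (t)) (u (w (t) (r) (t)) (t)))
2. (w (w (t) (r) (u (t) (t))) (q (u (t) (t)) (t)) (u (w (t) (r) (t)) (t)))  →  (w (w (t) (r) (t)) (q (u (t) (t)) (t)) (u (w (t) (r) (t)) (t)))
3. (w (w (t) (r) (t)) (q (u (t) (t)) (t)) (u (w (t) (r) (t)) (t)))  →  (w (w (t) (r) (t)) (q (t) (t)) (u (w (t) (r) (t)) (t)))
4. (w (w (t) (r) (t)) (q (t) (t)) (u (w (t) (r) (t)) (t)))  →  (w (w (t) (r) (t)) (q (t) (t)) (w (t) (r) (t)))
normal form: (w (w (t) (r) (t)) (q (t) (t)) (w (t) (r) (t)))


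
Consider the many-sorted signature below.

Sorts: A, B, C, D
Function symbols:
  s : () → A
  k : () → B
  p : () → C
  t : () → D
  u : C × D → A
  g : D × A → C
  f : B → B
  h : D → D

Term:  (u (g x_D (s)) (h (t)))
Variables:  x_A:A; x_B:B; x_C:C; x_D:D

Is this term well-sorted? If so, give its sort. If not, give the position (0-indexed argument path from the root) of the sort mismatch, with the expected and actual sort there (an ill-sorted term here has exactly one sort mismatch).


    x_D : D
    (s) : A
  (g x_D (s)) : C
    (t) : D
  (h (t)) : D
(u (g x_D (s)) (h (t))) : A

well-sorted; sort = A


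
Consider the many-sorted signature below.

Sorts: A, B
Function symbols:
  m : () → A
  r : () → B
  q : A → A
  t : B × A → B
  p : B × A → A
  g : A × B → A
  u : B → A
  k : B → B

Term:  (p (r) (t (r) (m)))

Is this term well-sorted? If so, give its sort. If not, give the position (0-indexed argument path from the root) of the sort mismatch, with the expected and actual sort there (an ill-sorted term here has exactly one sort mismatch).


  (r) : B
    (r) : B
    (m) : A
  (t (r) (m)) : B
(p (r) (t (r) (m))) : ✗ arg 1 at [1] has sort B, expected A

ill-sorted at position [1]: expected A, got B


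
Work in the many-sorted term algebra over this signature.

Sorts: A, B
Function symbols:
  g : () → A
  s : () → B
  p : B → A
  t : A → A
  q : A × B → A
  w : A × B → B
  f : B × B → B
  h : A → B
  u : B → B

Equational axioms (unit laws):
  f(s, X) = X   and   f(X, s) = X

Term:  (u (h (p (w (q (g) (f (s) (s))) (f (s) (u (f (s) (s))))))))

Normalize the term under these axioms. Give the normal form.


normal form = (u (h (p (w (q (g) (s)) (u (s))))))

1. (u (h (p (w (q (g) (f (s) (s))) (f (s) (u (f (s) (s))))))))  →  (u (h (p (w (q (g) (s)) (f (s) (u (f (s) (s))))))))
2. (u (h (p (w (q (g) (s)) (f (s) (u (f (s) (s))))))))  →  (u (h (p (w (q (g) (s)) (u (f (s) (s)))))))
3. (u (h (p (w (q (g) (s)) (u (f (s) (s)))))))  →  (u (h (p (w (q (g) (s)) (u (s))))))


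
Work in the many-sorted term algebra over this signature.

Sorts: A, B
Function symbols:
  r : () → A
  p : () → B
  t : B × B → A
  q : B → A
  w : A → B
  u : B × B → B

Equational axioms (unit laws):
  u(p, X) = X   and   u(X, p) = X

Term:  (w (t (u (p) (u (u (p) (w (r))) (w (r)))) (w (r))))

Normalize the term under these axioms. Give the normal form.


normal form = (w (t (u (w (r)) (w (r))) (w (r))))

1. (w (t (u (p) (u (u (p) (w (r))) (w (r)))) (w (r))))  →  (w (t (u (u (p) (w (r))) (w (r))) (w (r))))
2. (w (t (u (u (p) (w (r))) (w (r))) (w (r))))  →  (w (t (u (w (r)) (w (r))) (w (r))))


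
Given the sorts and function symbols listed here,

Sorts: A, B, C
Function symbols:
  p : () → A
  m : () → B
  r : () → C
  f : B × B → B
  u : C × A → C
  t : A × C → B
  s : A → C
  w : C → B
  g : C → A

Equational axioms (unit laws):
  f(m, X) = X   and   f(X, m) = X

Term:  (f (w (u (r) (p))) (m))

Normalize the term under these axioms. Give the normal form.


normal form = (w (u (r) (p)))

1. (f (w (u (r) (p))) (m))  →  (w (u (r) (p)))


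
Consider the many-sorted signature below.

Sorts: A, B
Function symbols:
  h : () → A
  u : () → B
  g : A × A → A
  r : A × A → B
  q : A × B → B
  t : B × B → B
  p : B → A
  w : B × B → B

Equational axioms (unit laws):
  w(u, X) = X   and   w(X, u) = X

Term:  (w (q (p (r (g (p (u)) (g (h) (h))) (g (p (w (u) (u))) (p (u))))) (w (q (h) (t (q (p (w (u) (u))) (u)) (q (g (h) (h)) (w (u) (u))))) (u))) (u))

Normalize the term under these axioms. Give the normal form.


normal form = (q (p (r (g (p (u)) (g (h) (h))) (g (p (u)) (p (u))))) (q (h) (t (q (p (u)) (u)) (q (g (h) (h)) (u)))))

1. (w (q (p (r (g (p (u)) (g (h) (h))) (g (p (w (u) (u))) (p (u))))) (w (q (h) (t (q (p (w (u) (u))) (u)) (q (g (h) (h)) (w (u) (u))))) (u))) (u))  →  (q (p (r (g (p (u)) (g (h) (h))) (g (p (w (u) (u))) (p (u))))) (w (q (h) (t (q (p (w (u) (u))) (u)) (q (g (h) (h)) (w (u) (u))))) (u)))
2. (q (p (r (g (p (u)) (g (h) (h))) (g (p (w (u) (u))) (p (u))))) (w (q (h) (t (q (p (w (u) (u))) (u)) (q (g (h) (h)) (w (u) (u))))) (u)))  →  (q (p (r (g (p (u)) (g (h) (h))) (g (p (u)) (p (u))))) (w (q (h) (t (q (p (w (u) (u))) (u)) (q (g (h) (h)) (w (u) (u))))) (u)))
3. (q (p (r (g (p (u)) (g (h) (h))) (g (p (u)) (p (u))))) (w (q (h) (t (q (p (w (u) (u))) (u)) (q (g (h) (h)) (w (u) (u))))) (u)))  →  (q (p (r (g (p (u)) (g (h) (h))) (g (p (u)) (p (u))))) (q (h) (t (q (p (w (u) (u))) (u)) (q (g (h) (h)) (w (u) (u))))))
4. (q (p (r (g (p (u)) (g (h) (h))) (g (p (u)) (p (u))))) (q (h) (t (q (p (w (u) (u))) (u)) (q (g (h) (h)) (w (u) (u))))))  →  (q (p (r (g (p (u)) (g (h) (h))) (g (p (u)) (p (u))))) (q (h) (t (q (p (u)) (u)) (q (g (h) (h)) (w (u) (u))))))
5. (q (p (r (g (p (u)) (g (h) (h))) (g (p (u)) (p (u))))) (q (h) (t (q (p (u)) (u)) (q (g (h) (h)) (w (u) (u))))))  →  (q (p (r (g (p (u)) (g (h) (h))) (g (p (u)) (p (u))))) (q (h) (t (q (p (u)) (u)) (q (g (h) (h)) (u)))))


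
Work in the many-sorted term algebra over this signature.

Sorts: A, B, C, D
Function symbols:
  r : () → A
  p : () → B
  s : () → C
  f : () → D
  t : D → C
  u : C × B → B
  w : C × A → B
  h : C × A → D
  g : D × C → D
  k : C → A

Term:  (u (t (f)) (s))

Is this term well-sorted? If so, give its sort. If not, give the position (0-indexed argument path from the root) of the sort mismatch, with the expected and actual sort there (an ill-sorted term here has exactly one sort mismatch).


ill-sorted at position [1]: expected B, got C

    (f) : D
  (t (f)) : C
  (s) : C
(u (t (f)) (s)) : ✗ arg 1 at [1] has sort C, expected B


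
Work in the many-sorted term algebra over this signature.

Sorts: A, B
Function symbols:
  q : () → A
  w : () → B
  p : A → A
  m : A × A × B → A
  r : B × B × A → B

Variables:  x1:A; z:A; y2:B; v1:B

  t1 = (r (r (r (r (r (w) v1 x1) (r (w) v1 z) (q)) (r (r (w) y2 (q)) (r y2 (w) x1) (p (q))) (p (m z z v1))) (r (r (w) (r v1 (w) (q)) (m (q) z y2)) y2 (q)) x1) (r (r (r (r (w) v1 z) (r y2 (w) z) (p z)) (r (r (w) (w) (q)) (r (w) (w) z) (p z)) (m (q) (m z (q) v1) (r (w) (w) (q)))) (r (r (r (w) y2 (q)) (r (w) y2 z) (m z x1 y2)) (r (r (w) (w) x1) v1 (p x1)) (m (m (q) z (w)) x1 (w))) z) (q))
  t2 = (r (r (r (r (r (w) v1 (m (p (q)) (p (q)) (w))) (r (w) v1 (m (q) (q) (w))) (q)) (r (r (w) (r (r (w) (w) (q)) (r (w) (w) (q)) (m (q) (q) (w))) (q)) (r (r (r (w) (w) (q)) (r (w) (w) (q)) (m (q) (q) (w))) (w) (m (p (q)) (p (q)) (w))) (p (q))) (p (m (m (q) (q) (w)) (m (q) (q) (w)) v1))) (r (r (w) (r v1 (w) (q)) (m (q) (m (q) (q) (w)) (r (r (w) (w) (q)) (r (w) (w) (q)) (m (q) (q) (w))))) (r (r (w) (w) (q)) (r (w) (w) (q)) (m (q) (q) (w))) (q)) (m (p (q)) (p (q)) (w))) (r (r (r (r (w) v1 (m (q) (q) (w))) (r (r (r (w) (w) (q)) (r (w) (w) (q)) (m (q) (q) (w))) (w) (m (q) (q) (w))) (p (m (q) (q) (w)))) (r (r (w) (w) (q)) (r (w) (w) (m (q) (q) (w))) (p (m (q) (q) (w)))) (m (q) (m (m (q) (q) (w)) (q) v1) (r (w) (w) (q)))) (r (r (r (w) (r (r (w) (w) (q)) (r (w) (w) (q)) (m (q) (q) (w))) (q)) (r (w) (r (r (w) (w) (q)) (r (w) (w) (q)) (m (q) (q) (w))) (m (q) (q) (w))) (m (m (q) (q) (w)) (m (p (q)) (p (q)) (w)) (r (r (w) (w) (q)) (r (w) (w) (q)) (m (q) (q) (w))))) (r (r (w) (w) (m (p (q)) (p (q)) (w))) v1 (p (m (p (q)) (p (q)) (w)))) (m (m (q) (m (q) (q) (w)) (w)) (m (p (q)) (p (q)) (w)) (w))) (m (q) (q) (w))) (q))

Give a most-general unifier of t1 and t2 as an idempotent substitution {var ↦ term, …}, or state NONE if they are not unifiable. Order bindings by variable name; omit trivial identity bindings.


{x1 ↦ (m (p (q)) (p (q)) (w)), y2 ↦ (r (r (w) (w) (q)) (r (w) (w) (q)) (m (q) (q) (w))), z ↦ (m (q) (q) (w))}


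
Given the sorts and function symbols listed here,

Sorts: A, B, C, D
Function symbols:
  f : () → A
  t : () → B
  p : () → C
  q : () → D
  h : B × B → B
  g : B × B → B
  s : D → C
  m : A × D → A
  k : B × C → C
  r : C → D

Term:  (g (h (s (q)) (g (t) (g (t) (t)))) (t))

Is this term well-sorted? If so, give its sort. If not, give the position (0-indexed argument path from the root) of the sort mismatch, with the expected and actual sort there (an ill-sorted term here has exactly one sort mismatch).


ill-sorted at position [0, 0]: expected B, got C

      (q) : D
    (s (q)) : C
      (t) : B
        (t) : B
        (t) : B
      (g (t) (t)) : B
    (g (t) (g (t) (t))) : B
  (h (s (q)) (g (t) (g (t) (t)))) : ✗ arg 0 at [0, 0] has sort C, expected B
  (t) : B


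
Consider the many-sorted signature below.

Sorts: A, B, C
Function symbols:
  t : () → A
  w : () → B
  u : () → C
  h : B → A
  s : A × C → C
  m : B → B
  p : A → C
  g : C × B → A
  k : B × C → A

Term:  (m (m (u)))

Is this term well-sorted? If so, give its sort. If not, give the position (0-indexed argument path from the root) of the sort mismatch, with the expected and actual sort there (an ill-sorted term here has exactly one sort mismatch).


ill-sorted at position [0, 0]: expected B, got C

    (u) : C
  (m (u)) : ✗ arg 0 at [0, 0] has sort C, expected B


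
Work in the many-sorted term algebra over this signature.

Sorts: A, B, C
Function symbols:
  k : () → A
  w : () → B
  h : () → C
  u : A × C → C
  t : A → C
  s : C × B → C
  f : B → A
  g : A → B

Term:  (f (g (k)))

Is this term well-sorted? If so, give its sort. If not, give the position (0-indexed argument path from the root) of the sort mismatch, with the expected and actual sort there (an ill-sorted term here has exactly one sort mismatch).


well-sorted; sort = A

    (k) : A
  (g (k)) : B
(f (g (k))) : A


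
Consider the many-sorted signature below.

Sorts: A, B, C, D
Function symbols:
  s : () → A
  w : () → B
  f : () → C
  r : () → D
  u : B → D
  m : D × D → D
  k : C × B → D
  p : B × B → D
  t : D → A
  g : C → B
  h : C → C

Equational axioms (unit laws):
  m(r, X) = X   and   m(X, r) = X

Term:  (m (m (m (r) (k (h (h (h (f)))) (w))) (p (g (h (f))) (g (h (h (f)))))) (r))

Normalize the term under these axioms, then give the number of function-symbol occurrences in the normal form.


size = 15

1. (m (m (m (r) (k (h (h (h (f)))) (w))) (p (g (h (f))) (g (h (h (f)))))) (r))  →  (m (m (r) (k (h (h (h (f)))) (w))) (p (g (h (f))) (g (h (h (f))))))
2. (m (m (r) (k (h (h (h (f)))) (w))) (p (g (h (f))) (g (h (h (f))))))  →  (m (k (h (h (h (f)))) (w)) (p (g (h (f))) (g (h (h (f))))))
normal form: (m (k (h (h (h (f)))) (w)) (p (g (h (f))) (g (h (h (f))))))


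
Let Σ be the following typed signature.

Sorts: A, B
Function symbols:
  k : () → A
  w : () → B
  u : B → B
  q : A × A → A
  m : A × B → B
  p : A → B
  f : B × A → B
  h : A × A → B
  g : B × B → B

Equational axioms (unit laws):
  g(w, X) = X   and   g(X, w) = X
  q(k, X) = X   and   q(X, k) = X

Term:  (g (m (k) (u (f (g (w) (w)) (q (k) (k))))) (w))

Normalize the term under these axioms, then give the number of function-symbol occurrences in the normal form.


1. (g (m (k) (u (f (g (w) (w)) (q (k) (k))))) (w))  →  (m (k) (u (f (g (w) (w)) (q (k) (k)))))
2. (m (k) (u (f (g (w) (w)) (q (k) (k)))))  →  (m (k) (u (f (w) (q (k) (k)))))
3. (m (k) (u (f (w) (q (k) (k)))))  →  (m (k) (u (f (w) (k))))
normal form: (m (k) (u (f (w) (k))))

size = 6


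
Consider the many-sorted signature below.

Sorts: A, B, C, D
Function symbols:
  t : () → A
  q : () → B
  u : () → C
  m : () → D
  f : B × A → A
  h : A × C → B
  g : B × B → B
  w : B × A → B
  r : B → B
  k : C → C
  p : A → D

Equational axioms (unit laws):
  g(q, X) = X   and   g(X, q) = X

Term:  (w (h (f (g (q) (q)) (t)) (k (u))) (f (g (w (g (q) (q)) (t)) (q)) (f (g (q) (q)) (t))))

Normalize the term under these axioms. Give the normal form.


normal form = (w (h (f (q) (t)) (k (u))) (f (w (q) (t)) (f (q) (t))))

1. (w (h (f (g (q) (q)) (t)) (k (u))) (f (g (w (g (q) (q)) (t)) (q)) (f (g (q) (q)) (t))))  →  (w (h (f (q) (t)) (k (u))) (f (g (w (g (q) (q)) (t)) (q)) (f (g (q) (q)) (t))))
2. (w (h (f (q) (t)) (k (u))) (f (g (w (g (q) (q)) (t)) (q)) (f (g (q) (q)) (t))))  →  (w (h (f (q) (t)) (k (u))) (f (w (g (q) (q)) (t)) (f (g (q) (q)) (t))))
3. (w (h (f (q) (t)) (k (u))) (f (w (g (q) (q)) (t)) (f (g (q) (q)) (t))))  →  (w (h (f (q) (t)) (k (u))) (f (w (q) (t)) (f (g (q) (q)) (t))))
4. (w (h (f (q) (t)) (k (u))) (f (w (q) (t)) (f (g (q) (q)) (t))))  →  (w (h (f (q) (t)) (k (u))) (f (w (q) (t)) (f (q) (t))))


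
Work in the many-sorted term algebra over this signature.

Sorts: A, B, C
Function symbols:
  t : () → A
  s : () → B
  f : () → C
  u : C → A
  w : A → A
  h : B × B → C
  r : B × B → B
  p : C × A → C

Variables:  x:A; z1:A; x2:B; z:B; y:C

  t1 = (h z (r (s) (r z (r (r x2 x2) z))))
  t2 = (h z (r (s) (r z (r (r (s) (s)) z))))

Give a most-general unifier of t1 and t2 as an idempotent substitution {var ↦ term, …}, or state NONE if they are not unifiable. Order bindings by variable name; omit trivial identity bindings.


{x2 ↦ (s)}


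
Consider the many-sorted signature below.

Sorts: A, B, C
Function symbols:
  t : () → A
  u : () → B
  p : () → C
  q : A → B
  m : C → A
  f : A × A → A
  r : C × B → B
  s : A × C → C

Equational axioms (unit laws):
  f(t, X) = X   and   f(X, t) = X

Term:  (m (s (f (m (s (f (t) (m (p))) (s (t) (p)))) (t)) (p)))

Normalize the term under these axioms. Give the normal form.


normal form = (m (s (m (s (m (p)) (s (t) (p)))) (p)))

1. (m (s (f (m (s (f (t) (m (p))) (s (t) (p)))) (t)) (p)))  →  (m (s (m (s (f (t) (m (p))) (s (t) (p)))) (p)))
2. (m (s (m (s (f (t) (m (p))) (s (t) (p)))) (p)))  →  (m (s (m (s (m (p)) (s (t) (p)))) (p)))


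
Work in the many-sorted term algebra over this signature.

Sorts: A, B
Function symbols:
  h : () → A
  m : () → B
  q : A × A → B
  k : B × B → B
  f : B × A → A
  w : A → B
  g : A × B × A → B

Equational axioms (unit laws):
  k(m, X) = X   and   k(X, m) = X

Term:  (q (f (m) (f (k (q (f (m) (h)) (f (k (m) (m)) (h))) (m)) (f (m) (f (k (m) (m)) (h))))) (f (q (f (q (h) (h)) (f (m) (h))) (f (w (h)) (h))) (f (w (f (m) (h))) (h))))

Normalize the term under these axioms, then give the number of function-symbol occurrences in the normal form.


1. (q (f (m) (f (k (q (f (m) (h)) (f (k (m) (m)) (h))) (m)) (f (m) (f (k (m) (m)) (h))))) (f (q (f (q (h) (h)) (f (m) (h))) (f (w (h)) (h))) (f (w (f (m) (h))) (h))))  →  (q (f (m) (f (q (f (m) (h)) (f (k (m) (m)) (h))) (f (m) (f (k (m) (m)) (h))))) (f (q (f (q (h) (h)) (f (m) (h))) (f (w (h)) (h))) (f (w (f (m) (h))) (h))))
2. (q (f (m) (f (q (f (m) (h)) (f (k (m) (m)) (h))) (f (m) (f (k (m) (m)) (h))))) (f (q (f (q (h) (h)) (f (m) (h))) (f (w (h)) (h))) (f (w (f (m) (h))) (h))))  →  (q (f (m) (f (q (f (m) (h)) (f (m) (h))) (f (m) (f (k (m) (m)) (h))))) (f (q (f (q (h) (h)) (f (m) (h))) (f (w (h)) (h))) (f (w (f (m) (h))) (h))))
3. (q (f (m) (f (q (f (m) (h)) (f (m) (h))) (f (m) (f (k (m) (m)) (h))))) (f (q (f (q (h) (h)) (f (m) (h))) (f (w (h)) (h))) (f (w (f (m) (h))) (h))))  →  (q (f (m) (f (q (f (m) (h)) (f (m) (h))) (f (m) (f (m) (h))))) (f (q (f (q (h) (h)) (f (m) (h))) (f (w (h)) (h))) (f (w (f (m) (h))) (h))))
normal form: (q (f (m) (f (q (f (m) (h)) (f (m) (h))) (f (m) (f (m) (h))))) (f (q (f (q (h) (h)) (f (m) (h))) (f (w (h)) (h))) (f (w (f (m) (h))) (h))))

size = 35


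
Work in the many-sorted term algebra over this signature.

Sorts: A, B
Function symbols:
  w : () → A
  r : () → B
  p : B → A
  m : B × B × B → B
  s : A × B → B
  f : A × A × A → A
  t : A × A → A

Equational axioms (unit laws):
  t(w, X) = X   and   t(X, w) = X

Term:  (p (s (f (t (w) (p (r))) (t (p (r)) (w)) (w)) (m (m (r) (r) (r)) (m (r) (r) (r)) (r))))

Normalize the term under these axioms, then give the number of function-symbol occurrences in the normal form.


size = 18

1. (p (s (f (t (w) (p (r))) (t (p (r)) (w)) (w)) (m (m (r) (r) (r)) (m (r) (r) (r)) (r))))  →  (p (s (f (p (r)) (t (p (r)) (w)) (w)) (m (m (r) (r) (r)) (m (r) (r) (r)) (r))))
2. (p (s (f (p (r)) (t (p (r)) (w)) (w)) (m (m (r) (r) (r)) (m (r) (r) (r)) (r))))  →  (p (s (f (p (r)) (p (r)) (w)) (m (m (r) (r) (r)) (m (r) (r) (r)) (r))))
normal form: (p (s (f (p (r)) (p (r)) (w)) (m (m (r) (r) (r)) (m (r) (r) (r)) (r))))


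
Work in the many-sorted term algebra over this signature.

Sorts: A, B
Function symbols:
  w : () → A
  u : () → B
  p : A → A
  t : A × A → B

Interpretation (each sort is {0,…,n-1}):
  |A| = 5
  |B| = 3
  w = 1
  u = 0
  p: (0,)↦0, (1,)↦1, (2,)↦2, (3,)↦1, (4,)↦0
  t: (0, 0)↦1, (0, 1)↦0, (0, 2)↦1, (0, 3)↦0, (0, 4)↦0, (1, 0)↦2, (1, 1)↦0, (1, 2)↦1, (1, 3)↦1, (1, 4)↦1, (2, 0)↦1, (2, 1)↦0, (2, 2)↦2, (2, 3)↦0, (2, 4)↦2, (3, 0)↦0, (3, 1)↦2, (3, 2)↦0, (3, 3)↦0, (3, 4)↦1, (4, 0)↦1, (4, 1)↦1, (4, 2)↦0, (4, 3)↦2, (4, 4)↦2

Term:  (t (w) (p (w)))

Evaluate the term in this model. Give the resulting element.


  w = 1
  w = 1
  (p (w)) = p(1,) = 1
  (t (w) (p (w))) = t(1, 1) = 0

value = 0


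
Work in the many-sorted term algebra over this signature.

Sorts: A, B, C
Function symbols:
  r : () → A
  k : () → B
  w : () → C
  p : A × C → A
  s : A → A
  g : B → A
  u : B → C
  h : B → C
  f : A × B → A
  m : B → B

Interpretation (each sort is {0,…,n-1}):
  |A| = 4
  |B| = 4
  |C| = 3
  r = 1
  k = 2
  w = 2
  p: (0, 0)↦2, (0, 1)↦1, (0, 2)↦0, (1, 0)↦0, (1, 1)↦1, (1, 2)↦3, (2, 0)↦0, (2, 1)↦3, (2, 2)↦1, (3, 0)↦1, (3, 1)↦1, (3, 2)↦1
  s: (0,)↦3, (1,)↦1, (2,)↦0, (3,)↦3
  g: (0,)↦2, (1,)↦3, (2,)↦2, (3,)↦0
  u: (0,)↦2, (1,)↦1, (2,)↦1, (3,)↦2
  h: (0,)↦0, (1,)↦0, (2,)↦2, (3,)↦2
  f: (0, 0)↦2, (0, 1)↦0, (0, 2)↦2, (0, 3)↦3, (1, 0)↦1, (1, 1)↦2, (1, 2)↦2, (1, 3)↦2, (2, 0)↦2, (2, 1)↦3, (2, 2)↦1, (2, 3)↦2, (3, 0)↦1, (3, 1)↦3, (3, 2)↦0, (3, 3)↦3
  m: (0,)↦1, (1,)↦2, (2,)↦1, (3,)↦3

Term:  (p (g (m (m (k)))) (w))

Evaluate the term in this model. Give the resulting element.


  k = 2
  (m (k)) = m(2,) = 1
  (m (m (k))) = m(1,) = 2
  (g (m (m (k)))) = g(2,) = 2
  w = 2
  (p (g (m (m (k)))) (w)) = p(2, 2) = 1

value = 1


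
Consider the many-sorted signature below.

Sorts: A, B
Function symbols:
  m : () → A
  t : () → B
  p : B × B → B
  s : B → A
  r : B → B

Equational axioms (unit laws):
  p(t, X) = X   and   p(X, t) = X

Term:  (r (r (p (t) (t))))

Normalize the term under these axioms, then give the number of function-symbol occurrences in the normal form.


1. (r (r (p (t) (t))))  →  (r (r (t)))
normal form: (r (r (t)))

size = 3


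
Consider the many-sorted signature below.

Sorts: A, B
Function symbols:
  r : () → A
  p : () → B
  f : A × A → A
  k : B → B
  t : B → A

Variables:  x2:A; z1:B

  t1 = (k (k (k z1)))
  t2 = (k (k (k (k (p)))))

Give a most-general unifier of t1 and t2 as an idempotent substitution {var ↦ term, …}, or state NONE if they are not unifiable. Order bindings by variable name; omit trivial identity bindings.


{z1 ↦ (k (p))}


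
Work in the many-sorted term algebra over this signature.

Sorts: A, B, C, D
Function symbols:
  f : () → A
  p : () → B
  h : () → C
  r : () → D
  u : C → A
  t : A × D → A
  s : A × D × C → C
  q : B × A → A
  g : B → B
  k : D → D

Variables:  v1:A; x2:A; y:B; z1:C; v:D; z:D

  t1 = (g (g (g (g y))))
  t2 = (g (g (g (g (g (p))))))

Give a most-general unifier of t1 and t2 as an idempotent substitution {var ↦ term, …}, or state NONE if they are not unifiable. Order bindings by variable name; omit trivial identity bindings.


{y ↦ (g (p))}


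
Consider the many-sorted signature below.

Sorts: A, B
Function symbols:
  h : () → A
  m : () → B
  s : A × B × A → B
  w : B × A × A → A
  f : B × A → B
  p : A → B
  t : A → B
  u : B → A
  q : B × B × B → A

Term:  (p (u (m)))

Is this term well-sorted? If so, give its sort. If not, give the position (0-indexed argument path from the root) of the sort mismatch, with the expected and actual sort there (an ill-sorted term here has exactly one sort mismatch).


well-sorted; sort = B

    (m) : B
  (u (m)) : A
(p (u (m))) : B


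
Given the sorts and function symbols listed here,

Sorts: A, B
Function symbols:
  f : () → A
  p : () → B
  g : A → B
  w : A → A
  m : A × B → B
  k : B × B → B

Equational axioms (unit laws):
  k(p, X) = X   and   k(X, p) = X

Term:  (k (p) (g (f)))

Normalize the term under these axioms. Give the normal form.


1. (k (p) (g (f)))  →  (g (f))

normal form = (g (f))


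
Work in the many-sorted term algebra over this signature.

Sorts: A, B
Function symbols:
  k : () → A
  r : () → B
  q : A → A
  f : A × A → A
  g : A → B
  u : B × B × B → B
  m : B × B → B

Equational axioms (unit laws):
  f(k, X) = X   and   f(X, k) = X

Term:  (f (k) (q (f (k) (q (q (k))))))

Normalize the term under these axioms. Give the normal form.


normal form = (q (q (q (k))))

1. (f (k) (q (f (k) (q (q (k))))))  →  (q (f (k) (q (q (k)))))
2. (q (f (k) (q (q (k)))))  →  (q (q (q (k))))


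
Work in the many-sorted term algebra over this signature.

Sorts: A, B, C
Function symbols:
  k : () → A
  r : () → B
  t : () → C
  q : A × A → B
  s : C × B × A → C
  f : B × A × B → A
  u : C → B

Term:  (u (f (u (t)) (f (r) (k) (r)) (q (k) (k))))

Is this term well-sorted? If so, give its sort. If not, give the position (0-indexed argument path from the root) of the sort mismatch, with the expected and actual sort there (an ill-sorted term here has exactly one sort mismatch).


ill-sorted at position [0]: expected C, got A

      (t) : C
    (u (t)) : B
      (r) : B
      (k) : A
      (r) : B
    (f (r) (k) (r)) : A
      (k) : A
      (k) : A
    (q (k) (k)) : B
  (f (u (t)) (f (r) (k) (r)) (q (k) (k))) : A
(u (f (u (t)) (f (r) (k) (r)) (q (k) (k)))) : ✗ arg 0 at [0] has sort A, expected C


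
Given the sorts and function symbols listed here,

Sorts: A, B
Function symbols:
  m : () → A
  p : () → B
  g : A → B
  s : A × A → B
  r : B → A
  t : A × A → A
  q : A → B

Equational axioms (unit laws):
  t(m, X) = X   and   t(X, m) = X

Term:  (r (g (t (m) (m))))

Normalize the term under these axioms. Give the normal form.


1. (r (g (t (m) (m))))  →  (r (g (m)))

normal form = (r (g (m)))


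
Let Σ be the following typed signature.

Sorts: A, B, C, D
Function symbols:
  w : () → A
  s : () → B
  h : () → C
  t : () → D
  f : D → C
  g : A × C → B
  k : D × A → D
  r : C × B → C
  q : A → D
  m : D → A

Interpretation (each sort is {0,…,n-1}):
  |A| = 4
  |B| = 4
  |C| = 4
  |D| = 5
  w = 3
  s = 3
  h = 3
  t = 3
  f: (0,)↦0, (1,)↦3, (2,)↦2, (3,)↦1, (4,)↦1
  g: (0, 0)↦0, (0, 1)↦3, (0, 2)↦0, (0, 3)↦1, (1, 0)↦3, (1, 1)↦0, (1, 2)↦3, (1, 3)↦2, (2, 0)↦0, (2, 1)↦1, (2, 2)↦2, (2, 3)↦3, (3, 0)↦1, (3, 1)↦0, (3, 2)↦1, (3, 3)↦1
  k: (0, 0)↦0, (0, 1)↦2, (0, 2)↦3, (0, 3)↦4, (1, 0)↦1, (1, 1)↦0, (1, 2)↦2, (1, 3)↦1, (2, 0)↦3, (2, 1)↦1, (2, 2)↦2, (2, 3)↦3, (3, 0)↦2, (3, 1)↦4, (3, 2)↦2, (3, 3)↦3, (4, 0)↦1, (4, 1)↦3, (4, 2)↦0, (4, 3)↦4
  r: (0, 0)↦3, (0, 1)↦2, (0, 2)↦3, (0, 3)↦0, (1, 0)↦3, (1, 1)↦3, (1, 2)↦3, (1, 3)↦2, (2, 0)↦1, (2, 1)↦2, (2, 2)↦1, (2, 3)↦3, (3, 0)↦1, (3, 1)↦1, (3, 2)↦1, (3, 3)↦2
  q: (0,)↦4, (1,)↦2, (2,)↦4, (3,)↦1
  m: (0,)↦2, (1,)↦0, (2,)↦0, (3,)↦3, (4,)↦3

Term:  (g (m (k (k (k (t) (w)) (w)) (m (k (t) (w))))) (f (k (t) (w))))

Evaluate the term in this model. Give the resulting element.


value = 0

  t = 3
  w = 3
  (k (t) (w)) = k(3, 3) = 3
  w = 3
  (k (k (t) (w)) (w)) = k(3, 3) = 3
  t = 3
  w = 3
  (k (t) (w)) = k(3, 3) = 3
  (m (k (t) (w))) = m(3,) = 3
  (k (k (k (t) (w)) (w)) (m (k (t) (w)))) = k(3, 3) = 3
  (m (k (k (k (t) (w)) (w)) (m (k (t) (w))))) = m(3,) = 3
  t = 3
  w = 3
  (k (t) (w)) = k(3, 3) = 3
  (f (k (t) (w))) = f(3,) = 1
  (g (m (k (k (k (t) (w)) (w)) (m (k (t) (w))))) (f (k (t) (w)))) = g(3, 1) = 0
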